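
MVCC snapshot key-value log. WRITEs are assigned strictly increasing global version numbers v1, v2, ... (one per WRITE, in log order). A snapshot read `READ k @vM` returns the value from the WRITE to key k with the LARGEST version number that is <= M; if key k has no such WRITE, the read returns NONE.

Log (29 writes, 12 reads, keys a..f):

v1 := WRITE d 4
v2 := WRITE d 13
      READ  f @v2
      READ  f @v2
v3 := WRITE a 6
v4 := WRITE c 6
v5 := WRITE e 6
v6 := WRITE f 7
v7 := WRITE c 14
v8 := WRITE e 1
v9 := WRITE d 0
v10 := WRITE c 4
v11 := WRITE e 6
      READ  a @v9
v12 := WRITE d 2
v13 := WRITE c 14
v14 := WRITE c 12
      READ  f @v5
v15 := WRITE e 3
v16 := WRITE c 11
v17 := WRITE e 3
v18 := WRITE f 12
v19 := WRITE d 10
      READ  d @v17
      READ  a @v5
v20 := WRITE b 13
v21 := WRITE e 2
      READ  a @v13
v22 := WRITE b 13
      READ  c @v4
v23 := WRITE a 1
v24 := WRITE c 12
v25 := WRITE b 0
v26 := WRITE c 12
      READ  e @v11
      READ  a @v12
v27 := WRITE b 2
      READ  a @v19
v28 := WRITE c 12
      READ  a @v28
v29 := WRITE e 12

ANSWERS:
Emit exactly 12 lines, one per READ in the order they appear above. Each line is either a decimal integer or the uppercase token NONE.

v1: WRITE d=4  (d history now [(1, 4)])
v2: WRITE d=13  (d history now [(1, 4), (2, 13)])
READ f @v2: history=[] -> no version <= 2 -> NONE
READ f @v2: history=[] -> no version <= 2 -> NONE
v3: WRITE a=6  (a history now [(3, 6)])
v4: WRITE c=6  (c history now [(4, 6)])
v5: WRITE e=6  (e history now [(5, 6)])
v6: WRITE f=7  (f history now [(6, 7)])
v7: WRITE c=14  (c history now [(4, 6), (7, 14)])
v8: WRITE e=1  (e history now [(5, 6), (8, 1)])
v9: WRITE d=0  (d history now [(1, 4), (2, 13), (9, 0)])
v10: WRITE c=4  (c history now [(4, 6), (7, 14), (10, 4)])
v11: WRITE e=6  (e history now [(5, 6), (8, 1), (11, 6)])
READ a @v9: history=[(3, 6)] -> pick v3 -> 6
v12: WRITE d=2  (d history now [(1, 4), (2, 13), (9, 0), (12, 2)])
v13: WRITE c=14  (c history now [(4, 6), (7, 14), (10, 4), (13, 14)])
v14: WRITE c=12  (c history now [(4, 6), (7, 14), (10, 4), (13, 14), (14, 12)])
READ f @v5: history=[(6, 7)] -> no version <= 5 -> NONE
v15: WRITE e=3  (e history now [(5, 6), (8, 1), (11, 6), (15, 3)])
v16: WRITE c=11  (c history now [(4, 6), (7, 14), (10, 4), (13, 14), (14, 12), (16, 11)])
v17: WRITE e=3  (e history now [(5, 6), (8, 1), (11, 6), (15, 3), (17, 3)])
v18: WRITE f=12  (f history now [(6, 7), (18, 12)])
v19: WRITE d=10  (d history now [(1, 4), (2, 13), (9, 0), (12, 2), (19, 10)])
READ d @v17: history=[(1, 4), (2, 13), (9, 0), (12, 2), (19, 10)] -> pick v12 -> 2
READ a @v5: history=[(3, 6)] -> pick v3 -> 6
v20: WRITE b=13  (b history now [(20, 13)])
v21: WRITE e=2  (e history now [(5, 6), (8, 1), (11, 6), (15, 3), (17, 3), (21, 2)])
READ a @v13: history=[(3, 6)] -> pick v3 -> 6
v22: WRITE b=13  (b history now [(20, 13), (22, 13)])
READ c @v4: history=[(4, 6), (7, 14), (10, 4), (13, 14), (14, 12), (16, 11)] -> pick v4 -> 6
v23: WRITE a=1  (a history now [(3, 6), (23, 1)])
v24: WRITE c=12  (c history now [(4, 6), (7, 14), (10, 4), (13, 14), (14, 12), (16, 11), (24, 12)])
v25: WRITE b=0  (b history now [(20, 13), (22, 13), (25, 0)])
v26: WRITE c=12  (c history now [(4, 6), (7, 14), (10, 4), (13, 14), (14, 12), (16, 11), (24, 12), (26, 12)])
READ e @v11: history=[(5, 6), (8, 1), (11, 6), (15, 3), (17, 3), (21, 2)] -> pick v11 -> 6
READ a @v12: history=[(3, 6), (23, 1)] -> pick v3 -> 6
v27: WRITE b=2  (b history now [(20, 13), (22, 13), (25, 0), (27, 2)])
READ a @v19: history=[(3, 6), (23, 1)] -> pick v3 -> 6
v28: WRITE c=12  (c history now [(4, 6), (7, 14), (10, 4), (13, 14), (14, 12), (16, 11), (24, 12), (26, 12), (28, 12)])
READ a @v28: history=[(3, 6), (23, 1)] -> pick v23 -> 1
v29: WRITE e=12  (e history now [(5, 6), (8, 1), (11, 6), (15, 3), (17, 3), (21, 2), (29, 12)])

Answer: NONE
NONE
6
NONE
2
6
6
6
6
6
6
1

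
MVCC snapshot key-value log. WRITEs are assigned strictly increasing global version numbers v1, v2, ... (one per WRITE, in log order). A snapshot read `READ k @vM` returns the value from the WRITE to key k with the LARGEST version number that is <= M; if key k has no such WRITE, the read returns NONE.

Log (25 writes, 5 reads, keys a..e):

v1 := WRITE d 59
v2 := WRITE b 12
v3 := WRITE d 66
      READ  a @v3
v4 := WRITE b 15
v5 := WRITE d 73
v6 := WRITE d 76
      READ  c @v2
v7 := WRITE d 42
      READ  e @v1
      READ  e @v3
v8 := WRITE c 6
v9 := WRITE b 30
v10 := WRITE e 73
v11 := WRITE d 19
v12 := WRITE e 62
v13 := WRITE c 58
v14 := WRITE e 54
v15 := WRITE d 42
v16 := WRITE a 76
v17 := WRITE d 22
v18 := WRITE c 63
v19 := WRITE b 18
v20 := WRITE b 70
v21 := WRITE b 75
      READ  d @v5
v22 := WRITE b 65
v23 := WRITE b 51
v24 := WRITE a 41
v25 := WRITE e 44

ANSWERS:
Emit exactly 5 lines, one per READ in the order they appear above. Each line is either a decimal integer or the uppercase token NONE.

Answer: NONE
NONE
NONE
NONE
73

Derivation:
v1: WRITE d=59  (d history now [(1, 59)])
v2: WRITE b=12  (b history now [(2, 12)])
v3: WRITE d=66  (d history now [(1, 59), (3, 66)])
READ a @v3: history=[] -> no version <= 3 -> NONE
v4: WRITE b=15  (b history now [(2, 12), (4, 15)])
v5: WRITE d=73  (d history now [(1, 59), (3, 66), (5, 73)])
v6: WRITE d=76  (d history now [(1, 59), (3, 66), (5, 73), (6, 76)])
READ c @v2: history=[] -> no version <= 2 -> NONE
v7: WRITE d=42  (d history now [(1, 59), (3, 66), (5, 73), (6, 76), (7, 42)])
READ e @v1: history=[] -> no version <= 1 -> NONE
READ e @v3: history=[] -> no version <= 3 -> NONE
v8: WRITE c=6  (c history now [(8, 6)])
v9: WRITE b=30  (b history now [(2, 12), (4, 15), (9, 30)])
v10: WRITE e=73  (e history now [(10, 73)])
v11: WRITE d=19  (d history now [(1, 59), (3, 66), (5, 73), (6, 76), (7, 42), (11, 19)])
v12: WRITE e=62  (e history now [(10, 73), (12, 62)])
v13: WRITE c=58  (c history now [(8, 6), (13, 58)])
v14: WRITE e=54  (e history now [(10, 73), (12, 62), (14, 54)])
v15: WRITE d=42  (d history now [(1, 59), (3, 66), (5, 73), (6, 76), (7, 42), (11, 19), (15, 42)])
v16: WRITE a=76  (a history now [(16, 76)])
v17: WRITE d=22  (d history now [(1, 59), (3, 66), (5, 73), (6, 76), (7, 42), (11, 19), (15, 42), (17, 22)])
v18: WRITE c=63  (c history now [(8, 6), (13, 58), (18, 63)])
v19: WRITE b=18  (b history now [(2, 12), (4, 15), (9, 30), (19, 18)])
v20: WRITE b=70  (b history now [(2, 12), (4, 15), (9, 30), (19, 18), (20, 70)])
v21: WRITE b=75  (b history now [(2, 12), (4, 15), (9, 30), (19, 18), (20, 70), (21, 75)])
READ d @v5: history=[(1, 59), (3, 66), (5, 73), (6, 76), (7, 42), (11, 19), (15, 42), (17, 22)] -> pick v5 -> 73
v22: WRITE b=65  (b history now [(2, 12), (4, 15), (9, 30), (19, 18), (20, 70), (21, 75), (22, 65)])
v23: WRITE b=51  (b history now [(2, 12), (4, 15), (9, 30), (19, 18), (20, 70), (21, 75), (22, 65), (23, 51)])
v24: WRITE a=41  (a history now [(16, 76), (24, 41)])
v25: WRITE e=44  (e history now [(10, 73), (12, 62), (14, 54), (25, 44)])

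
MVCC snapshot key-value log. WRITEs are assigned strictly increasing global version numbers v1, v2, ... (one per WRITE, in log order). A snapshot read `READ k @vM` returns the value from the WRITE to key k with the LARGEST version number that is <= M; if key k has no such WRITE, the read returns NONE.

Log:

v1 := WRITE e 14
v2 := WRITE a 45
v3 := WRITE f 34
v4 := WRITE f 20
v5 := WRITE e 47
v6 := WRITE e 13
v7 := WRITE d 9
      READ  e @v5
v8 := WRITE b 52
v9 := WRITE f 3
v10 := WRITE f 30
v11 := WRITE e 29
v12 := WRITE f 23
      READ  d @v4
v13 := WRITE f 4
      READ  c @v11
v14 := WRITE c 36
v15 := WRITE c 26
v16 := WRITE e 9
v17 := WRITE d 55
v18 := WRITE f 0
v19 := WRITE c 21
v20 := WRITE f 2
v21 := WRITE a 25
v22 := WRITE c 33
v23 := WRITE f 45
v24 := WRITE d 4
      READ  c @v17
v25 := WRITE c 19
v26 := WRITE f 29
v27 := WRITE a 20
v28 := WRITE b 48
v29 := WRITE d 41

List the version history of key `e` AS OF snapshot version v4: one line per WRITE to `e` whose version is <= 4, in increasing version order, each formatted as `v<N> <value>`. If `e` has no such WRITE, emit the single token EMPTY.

Scan writes for key=e with version <= 4:
  v1 WRITE e 14 -> keep
  v2 WRITE a 45 -> skip
  v3 WRITE f 34 -> skip
  v4 WRITE f 20 -> skip
  v5 WRITE e 47 -> drop (> snap)
  v6 WRITE e 13 -> drop (> snap)
  v7 WRITE d 9 -> skip
  v8 WRITE b 52 -> skip
  v9 WRITE f 3 -> skip
  v10 WRITE f 30 -> skip
  v11 WRITE e 29 -> drop (> snap)
  v12 WRITE f 23 -> skip
  v13 WRITE f 4 -> skip
  v14 WRITE c 36 -> skip
  v15 WRITE c 26 -> skip
  v16 WRITE e 9 -> drop (> snap)
  v17 WRITE d 55 -> skip
  v18 WRITE f 0 -> skip
  v19 WRITE c 21 -> skip
  v20 WRITE f 2 -> skip
  v21 WRITE a 25 -> skip
  v22 WRITE c 33 -> skip
  v23 WRITE f 45 -> skip
  v24 WRITE d 4 -> skip
  v25 WRITE c 19 -> skip
  v26 WRITE f 29 -> skip
  v27 WRITE a 20 -> skip
  v28 WRITE b 48 -> skip
  v29 WRITE d 41 -> skip
Collected: [(1, 14)]

Answer: v1 14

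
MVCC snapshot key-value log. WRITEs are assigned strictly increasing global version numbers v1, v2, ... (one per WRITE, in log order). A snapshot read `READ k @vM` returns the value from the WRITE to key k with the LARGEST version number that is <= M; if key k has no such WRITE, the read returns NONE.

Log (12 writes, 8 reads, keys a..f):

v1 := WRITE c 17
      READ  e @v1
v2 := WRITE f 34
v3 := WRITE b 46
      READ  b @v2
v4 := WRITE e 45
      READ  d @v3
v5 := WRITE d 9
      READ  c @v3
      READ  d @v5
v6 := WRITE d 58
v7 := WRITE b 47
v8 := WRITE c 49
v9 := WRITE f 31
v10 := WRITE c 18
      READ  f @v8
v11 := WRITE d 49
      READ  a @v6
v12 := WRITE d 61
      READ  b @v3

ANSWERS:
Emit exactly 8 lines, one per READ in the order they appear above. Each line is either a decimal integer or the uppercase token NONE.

Answer: NONE
NONE
NONE
17
9
34
NONE
46

Derivation:
v1: WRITE c=17  (c history now [(1, 17)])
READ e @v1: history=[] -> no version <= 1 -> NONE
v2: WRITE f=34  (f history now [(2, 34)])
v3: WRITE b=46  (b history now [(3, 46)])
READ b @v2: history=[(3, 46)] -> no version <= 2 -> NONE
v4: WRITE e=45  (e history now [(4, 45)])
READ d @v3: history=[] -> no version <= 3 -> NONE
v5: WRITE d=9  (d history now [(5, 9)])
READ c @v3: history=[(1, 17)] -> pick v1 -> 17
READ d @v5: history=[(5, 9)] -> pick v5 -> 9
v6: WRITE d=58  (d history now [(5, 9), (6, 58)])
v7: WRITE b=47  (b history now [(3, 46), (7, 47)])
v8: WRITE c=49  (c history now [(1, 17), (8, 49)])
v9: WRITE f=31  (f history now [(2, 34), (9, 31)])
v10: WRITE c=18  (c history now [(1, 17), (8, 49), (10, 18)])
READ f @v8: history=[(2, 34), (9, 31)] -> pick v2 -> 34
v11: WRITE d=49  (d history now [(5, 9), (6, 58), (11, 49)])
READ a @v6: history=[] -> no version <= 6 -> NONE
v12: WRITE d=61  (d history now [(5, 9), (6, 58), (11, 49), (12, 61)])
READ b @v3: history=[(3, 46), (7, 47)] -> pick v3 -> 46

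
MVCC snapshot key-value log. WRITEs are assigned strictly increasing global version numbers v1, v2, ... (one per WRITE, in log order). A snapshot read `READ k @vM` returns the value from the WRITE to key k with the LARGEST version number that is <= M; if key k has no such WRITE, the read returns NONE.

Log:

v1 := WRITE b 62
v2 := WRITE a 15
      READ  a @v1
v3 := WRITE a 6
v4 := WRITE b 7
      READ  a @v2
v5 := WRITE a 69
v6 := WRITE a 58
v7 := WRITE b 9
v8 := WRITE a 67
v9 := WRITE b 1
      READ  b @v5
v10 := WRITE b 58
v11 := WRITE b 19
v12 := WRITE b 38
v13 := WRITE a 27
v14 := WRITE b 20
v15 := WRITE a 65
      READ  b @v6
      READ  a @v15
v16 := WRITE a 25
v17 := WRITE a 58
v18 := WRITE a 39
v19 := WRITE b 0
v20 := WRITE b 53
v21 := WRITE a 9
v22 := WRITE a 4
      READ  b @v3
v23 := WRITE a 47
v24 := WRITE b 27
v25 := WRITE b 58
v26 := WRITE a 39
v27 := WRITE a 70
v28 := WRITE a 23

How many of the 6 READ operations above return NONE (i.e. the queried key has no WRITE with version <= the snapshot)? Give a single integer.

Answer: 1

Derivation:
v1: WRITE b=62  (b history now [(1, 62)])
v2: WRITE a=15  (a history now [(2, 15)])
READ a @v1: history=[(2, 15)] -> no version <= 1 -> NONE
v3: WRITE a=6  (a history now [(2, 15), (3, 6)])
v4: WRITE b=7  (b history now [(1, 62), (4, 7)])
READ a @v2: history=[(2, 15), (3, 6)] -> pick v2 -> 15
v5: WRITE a=69  (a history now [(2, 15), (3, 6), (5, 69)])
v6: WRITE a=58  (a history now [(2, 15), (3, 6), (5, 69), (6, 58)])
v7: WRITE b=9  (b history now [(1, 62), (4, 7), (7, 9)])
v8: WRITE a=67  (a history now [(2, 15), (3, 6), (5, 69), (6, 58), (8, 67)])
v9: WRITE b=1  (b history now [(1, 62), (4, 7), (7, 9), (9, 1)])
READ b @v5: history=[(1, 62), (4, 7), (7, 9), (9, 1)] -> pick v4 -> 7
v10: WRITE b=58  (b history now [(1, 62), (4, 7), (7, 9), (9, 1), (10, 58)])
v11: WRITE b=19  (b history now [(1, 62), (4, 7), (7, 9), (9, 1), (10, 58), (11, 19)])
v12: WRITE b=38  (b history now [(1, 62), (4, 7), (7, 9), (9, 1), (10, 58), (11, 19), (12, 38)])
v13: WRITE a=27  (a history now [(2, 15), (3, 6), (5, 69), (6, 58), (8, 67), (13, 27)])
v14: WRITE b=20  (b history now [(1, 62), (4, 7), (7, 9), (9, 1), (10, 58), (11, 19), (12, 38), (14, 20)])
v15: WRITE a=65  (a history now [(2, 15), (3, 6), (5, 69), (6, 58), (8, 67), (13, 27), (15, 65)])
READ b @v6: history=[(1, 62), (4, 7), (7, 9), (9, 1), (10, 58), (11, 19), (12, 38), (14, 20)] -> pick v4 -> 7
READ a @v15: history=[(2, 15), (3, 6), (5, 69), (6, 58), (8, 67), (13, 27), (15, 65)] -> pick v15 -> 65
v16: WRITE a=25  (a history now [(2, 15), (3, 6), (5, 69), (6, 58), (8, 67), (13, 27), (15, 65), (16, 25)])
v17: WRITE a=58  (a history now [(2, 15), (3, 6), (5, 69), (6, 58), (8, 67), (13, 27), (15, 65), (16, 25), (17, 58)])
v18: WRITE a=39  (a history now [(2, 15), (3, 6), (5, 69), (6, 58), (8, 67), (13, 27), (15, 65), (16, 25), (17, 58), (18, 39)])
v19: WRITE b=0  (b history now [(1, 62), (4, 7), (7, 9), (9, 1), (10, 58), (11, 19), (12, 38), (14, 20), (19, 0)])
v20: WRITE b=53  (b history now [(1, 62), (4, 7), (7, 9), (9, 1), (10, 58), (11, 19), (12, 38), (14, 20), (19, 0), (20, 53)])
v21: WRITE a=9  (a history now [(2, 15), (3, 6), (5, 69), (6, 58), (8, 67), (13, 27), (15, 65), (16, 25), (17, 58), (18, 39), (21, 9)])
v22: WRITE a=4  (a history now [(2, 15), (3, 6), (5, 69), (6, 58), (8, 67), (13, 27), (15, 65), (16, 25), (17, 58), (18, 39), (21, 9), (22, 4)])
READ b @v3: history=[(1, 62), (4, 7), (7, 9), (9, 1), (10, 58), (11, 19), (12, 38), (14, 20), (19, 0), (20, 53)] -> pick v1 -> 62
v23: WRITE a=47  (a history now [(2, 15), (3, 6), (5, 69), (6, 58), (8, 67), (13, 27), (15, 65), (16, 25), (17, 58), (18, 39), (21, 9), (22, 4), (23, 47)])
v24: WRITE b=27  (b history now [(1, 62), (4, 7), (7, 9), (9, 1), (10, 58), (11, 19), (12, 38), (14, 20), (19, 0), (20, 53), (24, 27)])
v25: WRITE b=58  (b history now [(1, 62), (4, 7), (7, 9), (9, 1), (10, 58), (11, 19), (12, 38), (14, 20), (19, 0), (20, 53), (24, 27), (25, 58)])
v26: WRITE a=39  (a history now [(2, 15), (3, 6), (5, 69), (6, 58), (8, 67), (13, 27), (15, 65), (16, 25), (17, 58), (18, 39), (21, 9), (22, 4), (23, 47), (26, 39)])
v27: WRITE a=70  (a history now [(2, 15), (3, 6), (5, 69), (6, 58), (8, 67), (13, 27), (15, 65), (16, 25), (17, 58), (18, 39), (21, 9), (22, 4), (23, 47), (26, 39), (27, 70)])
v28: WRITE a=23  (a history now [(2, 15), (3, 6), (5, 69), (6, 58), (8, 67), (13, 27), (15, 65), (16, 25), (17, 58), (18, 39), (21, 9), (22, 4), (23, 47), (26, 39), (27, 70), (28, 23)])
Read results in order: ['NONE', '15', '7', '7', '65', '62']
NONE count = 1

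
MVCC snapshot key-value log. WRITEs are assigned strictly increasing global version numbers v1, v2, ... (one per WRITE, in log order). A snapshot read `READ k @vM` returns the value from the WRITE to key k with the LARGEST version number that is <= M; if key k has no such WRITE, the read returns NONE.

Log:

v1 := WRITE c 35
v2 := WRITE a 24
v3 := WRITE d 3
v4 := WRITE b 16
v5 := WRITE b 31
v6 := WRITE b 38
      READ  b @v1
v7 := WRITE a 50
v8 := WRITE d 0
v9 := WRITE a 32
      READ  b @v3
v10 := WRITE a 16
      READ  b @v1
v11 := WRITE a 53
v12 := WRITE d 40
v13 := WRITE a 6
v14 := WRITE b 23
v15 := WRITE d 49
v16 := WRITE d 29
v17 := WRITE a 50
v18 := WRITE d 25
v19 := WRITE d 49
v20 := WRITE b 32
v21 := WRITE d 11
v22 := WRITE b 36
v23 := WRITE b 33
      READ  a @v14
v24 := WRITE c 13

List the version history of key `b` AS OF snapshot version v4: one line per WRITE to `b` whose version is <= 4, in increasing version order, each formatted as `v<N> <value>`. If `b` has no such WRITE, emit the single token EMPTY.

Answer: v4 16

Derivation:
Scan writes for key=b with version <= 4:
  v1 WRITE c 35 -> skip
  v2 WRITE a 24 -> skip
  v3 WRITE d 3 -> skip
  v4 WRITE b 16 -> keep
  v5 WRITE b 31 -> drop (> snap)
  v6 WRITE b 38 -> drop (> snap)
  v7 WRITE a 50 -> skip
  v8 WRITE d 0 -> skip
  v9 WRITE a 32 -> skip
  v10 WRITE a 16 -> skip
  v11 WRITE a 53 -> skip
  v12 WRITE d 40 -> skip
  v13 WRITE a 6 -> skip
  v14 WRITE b 23 -> drop (> snap)
  v15 WRITE d 49 -> skip
  v16 WRITE d 29 -> skip
  v17 WRITE a 50 -> skip
  v18 WRITE d 25 -> skip
  v19 WRITE d 49 -> skip
  v20 WRITE b 32 -> drop (> snap)
  v21 WRITE d 11 -> skip
  v22 WRITE b 36 -> drop (> snap)
  v23 WRITE b 33 -> drop (> snap)
  v24 WRITE c 13 -> skip
Collected: [(4, 16)]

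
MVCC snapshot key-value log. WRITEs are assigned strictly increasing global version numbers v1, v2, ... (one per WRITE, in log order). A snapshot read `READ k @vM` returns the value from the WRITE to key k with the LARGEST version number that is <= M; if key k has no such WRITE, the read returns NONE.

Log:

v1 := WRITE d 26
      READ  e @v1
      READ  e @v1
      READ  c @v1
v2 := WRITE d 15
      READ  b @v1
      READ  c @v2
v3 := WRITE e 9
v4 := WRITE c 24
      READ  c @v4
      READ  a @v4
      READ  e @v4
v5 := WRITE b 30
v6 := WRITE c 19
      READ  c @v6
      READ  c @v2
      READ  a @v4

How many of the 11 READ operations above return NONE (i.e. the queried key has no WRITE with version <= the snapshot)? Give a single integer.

Answer: 8

Derivation:
v1: WRITE d=26  (d history now [(1, 26)])
READ e @v1: history=[] -> no version <= 1 -> NONE
READ e @v1: history=[] -> no version <= 1 -> NONE
READ c @v1: history=[] -> no version <= 1 -> NONE
v2: WRITE d=15  (d history now [(1, 26), (2, 15)])
READ b @v1: history=[] -> no version <= 1 -> NONE
READ c @v2: history=[] -> no version <= 2 -> NONE
v3: WRITE e=9  (e history now [(3, 9)])
v4: WRITE c=24  (c history now [(4, 24)])
READ c @v4: history=[(4, 24)] -> pick v4 -> 24
READ a @v4: history=[] -> no version <= 4 -> NONE
READ e @v4: history=[(3, 9)] -> pick v3 -> 9
v5: WRITE b=30  (b history now [(5, 30)])
v6: WRITE c=19  (c history now [(4, 24), (6, 19)])
READ c @v6: history=[(4, 24), (6, 19)] -> pick v6 -> 19
READ c @v2: history=[(4, 24), (6, 19)] -> no version <= 2 -> NONE
READ a @v4: history=[] -> no version <= 4 -> NONE
Read results in order: ['NONE', 'NONE', 'NONE', 'NONE', 'NONE', '24', 'NONE', '9', '19', 'NONE', 'NONE']
NONE count = 8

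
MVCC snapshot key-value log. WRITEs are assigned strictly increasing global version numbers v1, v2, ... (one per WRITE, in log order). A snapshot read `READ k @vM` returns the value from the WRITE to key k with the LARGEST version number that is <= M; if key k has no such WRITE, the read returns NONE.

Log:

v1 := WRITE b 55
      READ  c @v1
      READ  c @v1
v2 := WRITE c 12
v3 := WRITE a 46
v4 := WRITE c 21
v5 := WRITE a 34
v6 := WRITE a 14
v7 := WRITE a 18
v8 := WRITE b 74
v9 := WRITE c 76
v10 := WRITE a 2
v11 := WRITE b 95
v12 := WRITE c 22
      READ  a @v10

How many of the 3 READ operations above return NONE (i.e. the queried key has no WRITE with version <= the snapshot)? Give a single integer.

v1: WRITE b=55  (b history now [(1, 55)])
READ c @v1: history=[] -> no version <= 1 -> NONE
READ c @v1: history=[] -> no version <= 1 -> NONE
v2: WRITE c=12  (c history now [(2, 12)])
v3: WRITE a=46  (a history now [(3, 46)])
v4: WRITE c=21  (c history now [(2, 12), (4, 21)])
v5: WRITE a=34  (a history now [(3, 46), (5, 34)])
v6: WRITE a=14  (a history now [(3, 46), (5, 34), (6, 14)])
v7: WRITE a=18  (a history now [(3, 46), (5, 34), (6, 14), (7, 18)])
v8: WRITE b=74  (b history now [(1, 55), (8, 74)])
v9: WRITE c=76  (c history now [(2, 12), (4, 21), (9, 76)])
v10: WRITE a=2  (a history now [(3, 46), (5, 34), (6, 14), (7, 18), (10, 2)])
v11: WRITE b=95  (b history now [(1, 55), (8, 74), (11, 95)])
v12: WRITE c=22  (c history now [(2, 12), (4, 21), (9, 76), (12, 22)])
READ a @v10: history=[(3, 46), (5, 34), (6, 14), (7, 18), (10, 2)] -> pick v10 -> 2
Read results in order: ['NONE', 'NONE', '2']
NONE count = 2

Answer: 2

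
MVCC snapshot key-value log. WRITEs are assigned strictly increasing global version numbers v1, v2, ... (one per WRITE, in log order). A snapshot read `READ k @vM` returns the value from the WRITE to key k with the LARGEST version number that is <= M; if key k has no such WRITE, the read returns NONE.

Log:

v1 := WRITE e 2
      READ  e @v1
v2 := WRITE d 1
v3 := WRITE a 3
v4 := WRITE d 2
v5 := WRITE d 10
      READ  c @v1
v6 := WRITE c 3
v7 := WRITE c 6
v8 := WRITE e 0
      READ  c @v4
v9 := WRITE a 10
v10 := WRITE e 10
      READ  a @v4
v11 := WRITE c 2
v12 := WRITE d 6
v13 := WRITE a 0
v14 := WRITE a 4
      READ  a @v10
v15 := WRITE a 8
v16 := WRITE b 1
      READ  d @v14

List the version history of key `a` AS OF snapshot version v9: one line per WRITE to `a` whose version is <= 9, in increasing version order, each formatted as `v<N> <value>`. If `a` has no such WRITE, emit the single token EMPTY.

Scan writes for key=a with version <= 9:
  v1 WRITE e 2 -> skip
  v2 WRITE d 1 -> skip
  v3 WRITE a 3 -> keep
  v4 WRITE d 2 -> skip
  v5 WRITE d 10 -> skip
  v6 WRITE c 3 -> skip
  v7 WRITE c 6 -> skip
  v8 WRITE e 0 -> skip
  v9 WRITE a 10 -> keep
  v10 WRITE e 10 -> skip
  v11 WRITE c 2 -> skip
  v12 WRITE d 6 -> skip
  v13 WRITE a 0 -> drop (> snap)
  v14 WRITE a 4 -> drop (> snap)
  v15 WRITE a 8 -> drop (> snap)
  v16 WRITE b 1 -> skip
Collected: [(3, 3), (9, 10)]

Answer: v3 3
v9 10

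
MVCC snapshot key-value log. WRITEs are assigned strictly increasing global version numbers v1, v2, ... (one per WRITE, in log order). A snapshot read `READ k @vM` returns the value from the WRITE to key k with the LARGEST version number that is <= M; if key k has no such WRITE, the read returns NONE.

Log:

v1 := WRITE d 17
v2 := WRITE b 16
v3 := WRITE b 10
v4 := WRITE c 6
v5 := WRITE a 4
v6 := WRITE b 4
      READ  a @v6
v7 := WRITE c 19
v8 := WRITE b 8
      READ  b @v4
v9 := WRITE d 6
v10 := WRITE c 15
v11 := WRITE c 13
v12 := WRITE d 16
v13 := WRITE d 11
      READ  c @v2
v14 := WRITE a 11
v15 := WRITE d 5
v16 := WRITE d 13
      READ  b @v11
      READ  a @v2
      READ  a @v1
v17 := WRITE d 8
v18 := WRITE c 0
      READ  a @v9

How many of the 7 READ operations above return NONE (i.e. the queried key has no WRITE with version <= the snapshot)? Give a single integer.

v1: WRITE d=17  (d history now [(1, 17)])
v2: WRITE b=16  (b history now [(2, 16)])
v3: WRITE b=10  (b history now [(2, 16), (3, 10)])
v4: WRITE c=6  (c history now [(4, 6)])
v5: WRITE a=4  (a history now [(5, 4)])
v6: WRITE b=4  (b history now [(2, 16), (3, 10), (6, 4)])
READ a @v6: history=[(5, 4)] -> pick v5 -> 4
v7: WRITE c=19  (c history now [(4, 6), (7, 19)])
v8: WRITE b=8  (b history now [(2, 16), (3, 10), (6, 4), (8, 8)])
READ b @v4: history=[(2, 16), (3, 10), (6, 4), (8, 8)] -> pick v3 -> 10
v9: WRITE d=6  (d history now [(1, 17), (9, 6)])
v10: WRITE c=15  (c history now [(4, 6), (7, 19), (10, 15)])
v11: WRITE c=13  (c history now [(4, 6), (7, 19), (10, 15), (11, 13)])
v12: WRITE d=16  (d history now [(1, 17), (9, 6), (12, 16)])
v13: WRITE d=11  (d history now [(1, 17), (9, 6), (12, 16), (13, 11)])
READ c @v2: history=[(4, 6), (7, 19), (10, 15), (11, 13)] -> no version <= 2 -> NONE
v14: WRITE a=11  (a history now [(5, 4), (14, 11)])
v15: WRITE d=5  (d history now [(1, 17), (9, 6), (12, 16), (13, 11), (15, 5)])
v16: WRITE d=13  (d history now [(1, 17), (9, 6), (12, 16), (13, 11), (15, 5), (16, 13)])
READ b @v11: history=[(2, 16), (3, 10), (6, 4), (8, 8)] -> pick v8 -> 8
READ a @v2: history=[(5, 4), (14, 11)] -> no version <= 2 -> NONE
READ a @v1: history=[(5, 4), (14, 11)] -> no version <= 1 -> NONE
v17: WRITE d=8  (d history now [(1, 17), (9, 6), (12, 16), (13, 11), (15, 5), (16, 13), (17, 8)])
v18: WRITE c=0  (c history now [(4, 6), (7, 19), (10, 15), (11, 13), (18, 0)])
READ a @v9: history=[(5, 4), (14, 11)] -> pick v5 -> 4
Read results in order: ['4', '10', 'NONE', '8', 'NONE', 'NONE', '4']
NONE count = 3

Answer: 3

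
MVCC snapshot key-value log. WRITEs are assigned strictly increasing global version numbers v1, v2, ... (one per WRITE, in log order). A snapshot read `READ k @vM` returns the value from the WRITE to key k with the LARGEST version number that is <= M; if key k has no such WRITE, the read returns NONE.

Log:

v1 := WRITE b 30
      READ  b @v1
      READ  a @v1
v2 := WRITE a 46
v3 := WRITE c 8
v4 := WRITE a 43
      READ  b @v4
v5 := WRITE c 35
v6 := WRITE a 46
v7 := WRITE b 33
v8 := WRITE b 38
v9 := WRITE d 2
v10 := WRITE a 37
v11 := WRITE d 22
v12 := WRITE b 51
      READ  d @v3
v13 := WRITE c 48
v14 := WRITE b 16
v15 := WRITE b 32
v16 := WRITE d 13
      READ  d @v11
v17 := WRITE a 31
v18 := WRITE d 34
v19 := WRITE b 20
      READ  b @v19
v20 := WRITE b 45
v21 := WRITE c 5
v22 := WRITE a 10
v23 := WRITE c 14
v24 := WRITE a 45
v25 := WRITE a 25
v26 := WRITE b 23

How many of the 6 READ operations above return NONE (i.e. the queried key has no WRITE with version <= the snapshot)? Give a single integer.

Answer: 2

Derivation:
v1: WRITE b=30  (b history now [(1, 30)])
READ b @v1: history=[(1, 30)] -> pick v1 -> 30
READ a @v1: history=[] -> no version <= 1 -> NONE
v2: WRITE a=46  (a history now [(2, 46)])
v3: WRITE c=8  (c history now [(3, 8)])
v4: WRITE a=43  (a history now [(2, 46), (4, 43)])
READ b @v4: history=[(1, 30)] -> pick v1 -> 30
v5: WRITE c=35  (c history now [(3, 8), (5, 35)])
v6: WRITE a=46  (a history now [(2, 46), (4, 43), (6, 46)])
v7: WRITE b=33  (b history now [(1, 30), (7, 33)])
v8: WRITE b=38  (b history now [(1, 30), (7, 33), (8, 38)])
v9: WRITE d=2  (d history now [(9, 2)])
v10: WRITE a=37  (a history now [(2, 46), (4, 43), (6, 46), (10, 37)])
v11: WRITE d=22  (d history now [(9, 2), (11, 22)])
v12: WRITE b=51  (b history now [(1, 30), (7, 33), (8, 38), (12, 51)])
READ d @v3: history=[(9, 2), (11, 22)] -> no version <= 3 -> NONE
v13: WRITE c=48  (c history now [(3, 8), (5, 35), (13, 48)])
v14: WRITE b=16  (b history now [(1, 30), (7, 33), (8, 38), (12, 51), (14, 16)])
v15: WRITE b=32  (b history now [(1, 30), (7, 33), (8, 38), (12, 51), (14, 16), (15, 32)])
v16: WRITE d=13  (d history now [(9, 2), (11, 22), (16, 13)])
READ d @v11: history=[(9, 2), (11, 22), (16, 13)] -> pick v11 -> 22
v17: WRITE a=31  (a history now [(2, 46), (4, 43), (6, 46), (10, 37), (17, 31)])
v18: WRITE d=34  (d history now [(9, 2), (11, 22), (16, 13), (18, 34)])
v19: WRITE b=20  (b history now [(1, 30), (7, 33), (8, 38), (12, 51), (14, 16), (15, 32), (19, 20)])
READ b @v19: history=[(1, 30), (7, 33), (8, 38), (12, 51), (14, 16), (15, 32), (19, 20)] -> pick v19 -> 20
v20: WRITE b=45  (b history now [(1, 30), (7, 33), (8, 38), (12, 51), (14, 16), (15, 32), (19, 20), (20, 45)])
v21: WRITE c=5  (c history now [(3, 8), (5, 35), (13, 48), (21, 5)])
v22: WRITE a=10  (a history now [(2, 46), (4, 43), (6, 46), (10, 37), (17, 31), (22, 10)])
v23: WRITE c=14  (c history now [(3, 8), (5, 35), (13, 48), (21, 5), (23, 14)])
v24: WRITE a=45  (a history now [(2, 46), (4, 43), (6, 46), (10, 37), (17, 31), (22, 10), (24, 45)])
v25: WRITE a=25  (a history now [(2, 46), (4, 43), (6, 46), (10, 37), (17, 31), (22, 10), (24, 45), (25, 25)])
v26: WRITE b=23  (b history now [(1, 30), (7, 33), (8, 38), (12, 51), (14, 16), (15, 32), (19, 20), (20, 45), (26, 23)])
Read results in order: ['30', 'NONE', '30', 'NONE', '22', '20']
NONE count = 2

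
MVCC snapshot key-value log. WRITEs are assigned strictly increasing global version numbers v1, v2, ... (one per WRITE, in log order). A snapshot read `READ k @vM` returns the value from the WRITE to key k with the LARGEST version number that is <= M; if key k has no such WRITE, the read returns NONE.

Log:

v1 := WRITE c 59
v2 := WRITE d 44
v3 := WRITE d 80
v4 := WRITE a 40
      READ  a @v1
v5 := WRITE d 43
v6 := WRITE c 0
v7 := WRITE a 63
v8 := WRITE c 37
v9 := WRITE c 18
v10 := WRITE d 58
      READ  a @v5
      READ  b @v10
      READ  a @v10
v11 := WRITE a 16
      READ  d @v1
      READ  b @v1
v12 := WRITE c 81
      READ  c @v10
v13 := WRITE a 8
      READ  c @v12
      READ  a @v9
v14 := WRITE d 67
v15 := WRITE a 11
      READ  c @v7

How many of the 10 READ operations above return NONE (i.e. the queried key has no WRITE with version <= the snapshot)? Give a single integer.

Answer: 4

Derivation:
v1: WRITE c=59  (c history now [(1, 59)])
v2: WRITE d=44  (d history now [(2, 44)])
v3: WRITE d=80  (d history now [(2, 44), (3, 80)])
v4: WRITE a=40  (a history now [(4, 40)])
READ a @v1: history=[(4, 40)] -> no version <= 1 -> NONE
v5: WRITE d=43  (d history now [(2, 44), (3, 80), (5, 43)])
v6: WRITE c=0  (c history now [(1, 59), (6, 0)])
v7: WRITE a=63  (a history now [(4, 40), (7, 63)])
v8: WRITE c=37  (c history now [(1, 59), (6, 0), (8, 37)])
v9: WRITE c=18  (c history now [(1, 59), (6, 0), (8, 37), (9, 18)])
v10: WRITE d=58  (d history now [(2, 44), (3, 80), (5, 43), (10, 58)])
READ a @v5: history=[(4, 40), (7, 63)] -> pick v4 -> 40
READ b @v10: history=[] -> no version <= 10 -> NONE
READ a @v10: history=[(4, 40), (7, 63)] -> pick v7 -> 63
v11: WRITE a=16  (a history now [(4, 40), (7, 63), (11, 16)])
READ d @v1: history=[(2, 44), (3, 80), (5, 43), (10, 58)] -> no version <= 1 -> NONE
READ b @v1: history=[] -> no version <= 1 -> NONE
v12: WRITE c=81  (c history now [(1, 59), (6, 0), (8, 37), (9, 18), (12, 81)])
READ c @v10: history=[(1, 59), (6, 0), (8, 37), (9, 18), (12, 81)] -> pick v9 -> 18
v13: WRITE a=8  (a history now [(4, 40), (7, 63), (11, 16), (13, 8)])
READ c @v12: history=[(1, 59), (6, 0), (8, 37), (9, 18), (12, 81)] -> pick v12 -> 81
READ a @v9: history=[(4, 40), (7, 63), (11, 16), (13, 8)] -> pick v7 -> 63
v14: WRITE d=67  (d history now [(2, 44), (3, 80), (5, 43), (10, 58), (14, 67)])
v15: WRITE a=11  (a history now [(4, 40), (7, 63), (11, 16), (13, 8), (15, 11)])
READ c @v7: history=[(1, 59), (6, 0), (8, 37), (9, 18), (12, 81)] -> pick v6 -> 0
Read results in order: ['NONE', '40', 'NONE', '63', 'NONE', 'NONE', '18', '81', '63', '0']
NONE count = 4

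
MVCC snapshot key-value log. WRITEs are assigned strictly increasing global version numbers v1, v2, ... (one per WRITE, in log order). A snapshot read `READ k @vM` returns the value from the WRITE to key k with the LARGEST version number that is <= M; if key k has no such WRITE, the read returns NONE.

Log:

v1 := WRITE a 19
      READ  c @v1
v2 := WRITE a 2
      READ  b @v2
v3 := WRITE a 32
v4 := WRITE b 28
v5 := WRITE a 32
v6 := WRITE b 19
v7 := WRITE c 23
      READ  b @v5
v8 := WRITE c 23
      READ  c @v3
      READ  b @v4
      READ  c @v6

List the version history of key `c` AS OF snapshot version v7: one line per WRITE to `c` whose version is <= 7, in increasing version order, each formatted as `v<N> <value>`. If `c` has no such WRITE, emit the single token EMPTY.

Scan writes for key=c with version <= 7:
  v1 WRITE a 19 -> skip
  v2 WRITE a 2 -> skip
  v3 WRITE a 32 -> skip
  v4 WRITE b 28 -> skip
  v5 WRITE a 32 -> skip
  v6 WRITE b 19 -> skip
  v7 WRITE c 23 -> keep
  v8 WRITE c 23 -> drop (> snap)
Collected: [(7, 23)]

Answer: v7 23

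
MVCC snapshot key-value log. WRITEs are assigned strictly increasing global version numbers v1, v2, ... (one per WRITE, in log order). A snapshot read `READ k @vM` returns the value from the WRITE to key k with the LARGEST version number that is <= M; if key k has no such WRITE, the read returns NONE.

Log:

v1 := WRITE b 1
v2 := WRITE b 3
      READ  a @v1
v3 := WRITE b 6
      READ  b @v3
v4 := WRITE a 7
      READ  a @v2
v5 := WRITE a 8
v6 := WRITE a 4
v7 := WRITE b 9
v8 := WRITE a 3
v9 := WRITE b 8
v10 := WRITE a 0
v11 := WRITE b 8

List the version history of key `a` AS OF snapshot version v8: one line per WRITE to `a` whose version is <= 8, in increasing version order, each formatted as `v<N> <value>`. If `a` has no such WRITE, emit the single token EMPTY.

Scan writes for key=a with version <= 8:
  v1 WRITE b 1 -> skip
  v2 WRITE b 3 -> skip
  v3 WRITE b 6 -> skip
  v4 WRITE a 7 -> keep
  v5 WRITE a 8 -> keep
  v6 WRITE a 4 -> keep
  v7 WRITE b 9 -> skip
  v8 WRITE a 3 -> keep
  v9 WRITE b 8 -> skip
  v10 WRITE a 0 -> drop (> snap)
  v11 WRITE b 8 -> skip
Collected: [(4, 7), (5, 8), (6, 4), (8, 3)]

Answer: v4 7
v5 8
v6 4
v8 3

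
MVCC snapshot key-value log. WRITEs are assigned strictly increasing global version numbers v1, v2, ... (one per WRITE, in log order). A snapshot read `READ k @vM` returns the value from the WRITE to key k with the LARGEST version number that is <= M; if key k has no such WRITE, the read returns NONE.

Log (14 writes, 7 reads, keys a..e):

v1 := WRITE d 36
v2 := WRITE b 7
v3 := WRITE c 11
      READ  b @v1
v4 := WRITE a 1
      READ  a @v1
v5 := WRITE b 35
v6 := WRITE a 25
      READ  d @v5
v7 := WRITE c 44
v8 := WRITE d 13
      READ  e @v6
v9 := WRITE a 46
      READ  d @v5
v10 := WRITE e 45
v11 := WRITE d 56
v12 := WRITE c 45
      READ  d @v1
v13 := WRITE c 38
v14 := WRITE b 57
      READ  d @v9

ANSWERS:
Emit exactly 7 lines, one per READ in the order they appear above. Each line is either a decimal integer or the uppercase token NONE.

Answer: NONE
NONE
36
NONE
36
36
13

Derivation:
v1: WRITE d=36  (d history now [(1, 36)])
v2: WRITE b=7  (b history now [(2, 7)])
v3: WRITE c=11  (c history now [(3, 11)])
READ b @v1: history=[(2, 7)] -> no version <= 1 -> NONE
v4: WRITE a=1  (a history now [(4, 1)])
READ a @v1: history=[(4, 1)] -> no version <= 1 -> NONE
v5: WRITE b=35  (b history now [(2, 7), (5, 35)])
v6: WRITE a=25  (a history now [(4, 1), (6, 25)])
READ d @v5: history=[(1, 36)] -> pick v1 -> 36
v7: WRITE c=44  (c history now [(3, 11), (7, 44)])
v8: WRITE d=13  (d history now [(1, 36), (8, 13)])
READ e @v6: history=[] -> no version <= 6 -> NONE
v9: WRITE a=46  (a history now [(4, 1), (6, 25), (9, 46)])
READ d @v5: history=[(1, 36), (8, 13)] -> pick v1 -> 36
v10: WRITE e=45  (e history now [(10, 45)])
v11: WRITE d=56  (d history now [(1, 36), (8, 13), (11, 56)])
v12: WRITE c=45  (c history now [(3, 11), (7, 44), (12, 45)])
READ d @v1: history=[(1, 36), (8, 13), (11, 56)] -> pick v1 -> 36
v13: WRITE c=38  (c history now [(3, 11), (7, 44), (12, 45), (13, 38)])
v14: WRITE b=57  (b history now [(2, 7), (5, 35), (14, 57)])
READ d @v9: history=[(1, 36), (8, 13), (11, 56)] -> pick v8 -> 13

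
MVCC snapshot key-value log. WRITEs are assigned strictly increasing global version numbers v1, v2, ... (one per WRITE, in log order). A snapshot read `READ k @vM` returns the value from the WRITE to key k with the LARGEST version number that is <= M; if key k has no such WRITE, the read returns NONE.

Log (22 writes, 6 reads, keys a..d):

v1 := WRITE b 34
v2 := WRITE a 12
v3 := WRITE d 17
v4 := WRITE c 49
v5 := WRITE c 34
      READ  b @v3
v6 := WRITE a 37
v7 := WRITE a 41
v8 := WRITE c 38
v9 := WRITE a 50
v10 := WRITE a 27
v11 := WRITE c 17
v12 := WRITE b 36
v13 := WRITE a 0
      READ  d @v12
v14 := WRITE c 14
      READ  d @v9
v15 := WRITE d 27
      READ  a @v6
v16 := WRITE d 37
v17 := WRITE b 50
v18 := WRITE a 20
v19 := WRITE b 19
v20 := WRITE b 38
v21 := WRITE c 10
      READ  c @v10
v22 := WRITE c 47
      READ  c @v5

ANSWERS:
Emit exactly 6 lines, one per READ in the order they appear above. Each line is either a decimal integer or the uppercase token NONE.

Answer: 34
17
17
37
38
34

Derivation:
v1: WRITE b=34  (b history now [(1, 34)])
v2: WRITE a=12  (a history now [(2, 12)])
v3: WRITE d=17  (d history now [(3, 17)])
v4: WRITE c=49  (c history now [(4, 49)])
v5: WRITE c=34  (c history now [(4, 49), (5, 34)])
READ b @v3: history=[(1, 34)] -> pick v1 -> 34
v6: WRITE a=37  (a history now [(2, 12), (6, 37)])
v7: WRITE a=41  (a history now [(2, 12), (6, 37), (7, 41)])
v8: WRITE c=38  (c history now [(4, 49), (5, 34), (8, 38)])
v9: WRITE a=50  (a history now [(2, 12), (6, 37), (7, 41), (9, 50)])
v10: WRITE a=27  (a history now [(2, 12), (6, 37), (7, 41), (9, 50), (10, 27)])
v11: WRITE c=17  (c history now [(4, 49), (5, 34), (8, 38), (11, 17)])
v12: WRITE b=36  (b history now [(1, 34), (12, 36)])
v13: WRITE a=0  (a history now [(2, 12), (6, 37), (7, 41), (9, 50), (10, 27), (13, 0)])
READ d @v12: history=[(3, 17)] -> pick v3 -> 17
v14: WRITE c=14  (c history now [(4, 49), (5, 34), (8, 38), (11, 17), (14, 14)])
READ d @v9: history=[(3, 17)] -> pick v3 -> 17
v15: WRITE d=27  (d history now [(3, 17), (15, 27)])
READ a @v6: history=[(2, 12), (6, 37), (7, 41), (9, 50), (10, 27), (13, 0)] -> pick v6 -> 37
v16: WRITE d=37  (d history now [(3, 17), (15, 27), (16, 37)])
v17: WRITE b=50  (b history now [(1, 34), (12, 36), (17, 50)])
v18: WRITE a=20  (a history now [(2, 12), (6, 37), (7, 41), (9, 50), (10, 27), (13, 0), (18, 20)])
v19: WRITE b=19  (b history now [(1, 34), (12, 36), (17, 50), (19, 19)])
v20: WRITE b=38  (b history now [(1, 34), (12, 36), (17, 50), (19, 19), (20, 38)])
v21: WRITE c=10  (c history now [(4, 49), (5, 34), (8, 38), (11, 17), (14, 14), (21, 10)])
READ c @v10: history=[(4, 49), (5, 34), (8, 38), (11, 17), (14, 14), (21, 10)] -> pick v8 -> 38
v22: WRITE c=47  (c history now [(4, 49), (5, 34), (8, 38), (11, 17), (14, 14), (21, 10), (22, 47)])
READ c @v5: history=[(4, 49), (5, 34), (8, 38), (11, 17), (14, 14), (21, 10), (22, 47)] -> pick v5 -> 34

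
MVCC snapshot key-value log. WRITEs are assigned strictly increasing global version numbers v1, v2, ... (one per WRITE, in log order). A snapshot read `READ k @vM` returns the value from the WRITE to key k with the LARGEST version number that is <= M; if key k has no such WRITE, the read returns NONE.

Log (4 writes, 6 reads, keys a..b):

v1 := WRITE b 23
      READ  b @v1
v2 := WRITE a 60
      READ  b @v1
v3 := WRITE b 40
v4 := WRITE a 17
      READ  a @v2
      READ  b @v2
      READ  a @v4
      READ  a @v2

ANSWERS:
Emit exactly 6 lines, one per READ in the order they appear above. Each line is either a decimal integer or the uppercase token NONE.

v1: WRITE b=23  (b history now [(1, 23)])
READ b @v1: history=[(1, 23)] -> pick v1 -> 23
v2: WRITE a=60  (a history now [(2, 60)])
READ b @v1: history=[(1, 23)] -> pick v1 -> 23
v3: WRITE b=40  (b history now [(1, 23), (3, 40)])
v4: WRITE a=17  (a history now [(2, 60), (4, 17)])
READ a @v2: history=[(2, 60), (4, 17)] -> pick v2 -> 60
READ b @v2: history=[(1, 23), (3, 40)] -> pick v1 -> 23
READ a @v4: history=[(2, 60), (4, 17)] -> pick v4 -> 17
READ a @v2: history=[(2, 60), (4, 17)] -> pick v2 -> 60

Answer: 23
23
60
23
17
60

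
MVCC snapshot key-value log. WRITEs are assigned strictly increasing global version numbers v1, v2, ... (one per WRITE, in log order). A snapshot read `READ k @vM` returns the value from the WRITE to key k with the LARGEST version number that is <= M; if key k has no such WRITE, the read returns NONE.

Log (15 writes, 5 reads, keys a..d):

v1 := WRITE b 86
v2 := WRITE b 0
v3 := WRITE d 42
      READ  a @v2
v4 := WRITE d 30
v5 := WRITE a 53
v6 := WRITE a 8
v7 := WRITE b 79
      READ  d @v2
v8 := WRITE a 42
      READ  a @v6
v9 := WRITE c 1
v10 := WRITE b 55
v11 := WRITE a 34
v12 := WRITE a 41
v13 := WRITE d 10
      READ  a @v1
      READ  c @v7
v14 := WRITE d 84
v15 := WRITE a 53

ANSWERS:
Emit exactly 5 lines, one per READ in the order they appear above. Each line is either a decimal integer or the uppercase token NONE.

v1: WRITE b=86  (b history now [(1, 86)])
v2: WRITE b=0  (b history now [(1, 86), (2, 0)])
v3: WRITE d=42  (d history now [(3, 42)])
READ a @v2: history=[] -> no version <= 2 -> NONE
v4: WRITE d=30  (d history now [(3, 42), (4, 30)])
v5: WRITE a=53  (a history now [(5, 53)])
v6: WRITE a=8  (a history now [(5, 53), (6, 8)])
v7: WRITE b=79  (b history now [(1, 86), (2, 0), (7, 79)])
READ d @v2: history=[(3, 42), (4, 30)] -> no version <= 2 -> NONE
v8: WRITE a=42  (a history now [(5, 53), (6, 8), (8, 42)])
READ a @v6: history=[(5, 53), (6, 8), (8, 42)] -> pick v6 -> 8
v9: WRITE c=1  (c history now [(9, 1)])
v10: WRITE b=55  (b history now [(1, 86), (2, 0), (7, 79), (10, 55)])
v11: WRITE a=34  (a history now [(5, 53), (6, 8), (8, 42), (11, 34)])
v12: WRITE a=41  (a history now [(5, 53), (6, 8), (8, 42), (11, 34), (12, 41)])
v13: WRITE d=10  (d history now [(3, 42), (4, 30), (13, 10)])
READ a @v1: history=[(5, 53), (6, 8), (8, 42), (11, 34), (12, 41)] -> no version <= 1 -> NONE
READ c @v7: history=[(9, 1)] -> no version <= 7 -> NONE
v14: WRITE d=84  (d history now [(3, 42), (4, 30), (13, 10), (14, 84)])
v15: WRITE a=53  (a history now [(5, 53), (6, 8), (8, 42), (11, 34), (12, 41), (15, 53)])

Answer: NONE
NONE
8
NONE
NONE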